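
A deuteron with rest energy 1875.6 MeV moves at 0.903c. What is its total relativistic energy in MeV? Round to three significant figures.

4370 MeV

γ = 1/√(1 − β²) = 1/√(1 − 0.815409) = 1/√0.184591 = 1/0.429641 = 2.3275.
Total energy: E = γmc² = 2.3275 × 1875.6 MeV = 4370 MeV.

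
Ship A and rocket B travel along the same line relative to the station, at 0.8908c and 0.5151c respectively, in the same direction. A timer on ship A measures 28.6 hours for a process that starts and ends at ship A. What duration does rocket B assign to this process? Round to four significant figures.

Transform ship A's velocity into rocket B's frame: (0.8908 − 0.5151)/(1 − 0.8908·0.5151) = 0.3757/0.54114892, so the relative speed is 0.69426c.
At |u| = 0.69426c, γ = (1 − 0.481997)^(−1/2) = 1.3894.
Ship A's interval is proper; time dilation gives Δt_B = γΔτ = 1.3894 × 28.6 hours = 39.74 hours.

39.74 hours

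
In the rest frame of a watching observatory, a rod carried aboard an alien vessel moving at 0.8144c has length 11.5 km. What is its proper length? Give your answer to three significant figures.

Lorentz factor: γ = (1 − 0.66324736)^(−1/2) = 1.7232.
Proper length: L₀ = γ·L = 1.7232 × 11.5 = 19.8 km.

19.8 km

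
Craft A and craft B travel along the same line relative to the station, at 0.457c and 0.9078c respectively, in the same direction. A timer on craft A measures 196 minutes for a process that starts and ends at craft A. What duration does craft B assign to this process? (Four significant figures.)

The velocity of craft A relative to craft B is (0.457 − 0.9078)c / (1 − 0.457×0.9078) = −0.77042c; relative speed 0.77042c.
γ for this relative speed: γ = 1/√(1 − 0.593547) = 1.5685.
Craft A's interval is proper; time dilation gives Δt_B = γΔτ = 1.5685 × 196 minutes = 307.4 minutes.

307.4 minutes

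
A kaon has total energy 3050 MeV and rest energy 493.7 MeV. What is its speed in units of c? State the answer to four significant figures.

γ = E/(mc²) = 3050/493.7 = 6.1778.
β = √(1 − 1/γ²) = √(1 − 0.0262019) = √0.9737981 = 0.9868.

0.9868c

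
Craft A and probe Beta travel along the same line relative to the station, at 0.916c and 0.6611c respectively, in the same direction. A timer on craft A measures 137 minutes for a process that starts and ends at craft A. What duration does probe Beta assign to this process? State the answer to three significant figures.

Speed of craft A in probe Beta's frame: u = (v_A − v_B)/(1 − v_A v_B/c²) = (0.916 − 0.6611)/(1 − 0.916×0.6611) = 0.2549/0.3944324 = 0.64625; |u| = 0.64625c.
At |u| = 0.64625c, γ = (1 − 0.417639)^(−1/2) = 1.3104.
Craft A's interval is proper; time dilation gives Δt_B = γΔτ = 1.3104 × 137 minutes = 180 minutes.

180 minutes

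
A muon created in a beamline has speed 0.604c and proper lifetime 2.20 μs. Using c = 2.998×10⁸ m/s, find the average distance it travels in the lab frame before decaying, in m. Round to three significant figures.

500 m

Lorentz factor: γ = (1 − 0.364816)^(−1/2) = 1.2547.
Lab-frame lifetime: Δt = γτ = 1.2547 × 2.20 μs = 2.7603 μs.
Distance: d = vΔt = 0.604 × 2.998×10⁸ m/s × 2.7603×10^-6 s = 500 m.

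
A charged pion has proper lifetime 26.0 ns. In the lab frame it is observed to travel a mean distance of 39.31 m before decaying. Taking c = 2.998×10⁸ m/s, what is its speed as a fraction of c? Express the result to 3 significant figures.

Lab distance = (lab lifetime)·v = γτ·βc, so βγ = d/(cτ) = 39.31/(2.998×10⁸ × 2.600×10^-8) = 5.0431.
With βγ = 5.0431: γ² = 1 + (βγ)² = 26.4329, and β = (βγ)/γ = 5.0431/5.14129 = 0.981.

0.981c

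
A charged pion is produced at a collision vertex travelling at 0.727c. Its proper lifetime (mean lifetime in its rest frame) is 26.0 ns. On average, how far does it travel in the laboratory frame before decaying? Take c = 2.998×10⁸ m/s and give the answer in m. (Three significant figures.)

8.25 m

With β = 0.727, γ = 1/√(1 − 0.727²) = 1/√0.471471 = 1.4564.
Lab-frame lifetime: Δt = γτ = 1.4564 × 26.0 ns = 37.866 ns.
Distance: d = vΔt = 0.727 × 2.998×10⁸ m/s × 3.7866×10^-8 s = 8.25 m.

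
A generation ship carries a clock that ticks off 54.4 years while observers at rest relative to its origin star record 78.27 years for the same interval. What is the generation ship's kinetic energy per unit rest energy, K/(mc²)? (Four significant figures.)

0.4388

The time-dilation ratio gives γ = 78.27/54.4 = 1.43879.
K/(mc²) = γ − 1 = 1.43879 − 1 = 0.4388.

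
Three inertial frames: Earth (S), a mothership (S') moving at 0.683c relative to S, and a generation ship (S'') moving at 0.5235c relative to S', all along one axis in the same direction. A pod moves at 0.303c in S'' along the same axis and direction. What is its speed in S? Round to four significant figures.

Compose velocities in two stages. Stage 1 (into S'): u₁ = (0.303+0.5235)/(1+0.303×0.5235) = 0.71335.
Stage 2 (into S): u = (0.71335+0.683)/(1+0.71335×0.683) = 0.9389, so the speed is 0.9389c.

0.9389c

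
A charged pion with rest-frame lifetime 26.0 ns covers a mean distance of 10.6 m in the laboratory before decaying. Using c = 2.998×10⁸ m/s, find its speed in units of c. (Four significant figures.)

0.8056c

d = βγcτ ⇒ βγ = d/(cτ) = 10.60 m / (7.7948 m) = 1.3599.
β = (βγ)/√(1+(βγ)²) = 1.3599/√2.84933 = 0.8056.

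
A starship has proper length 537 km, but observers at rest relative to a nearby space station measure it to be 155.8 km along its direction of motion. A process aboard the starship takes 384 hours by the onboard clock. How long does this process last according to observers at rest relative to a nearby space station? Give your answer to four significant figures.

Length contraction gives γ = L₀/L = 537/155.8 = 3.44673.
Δt = γΔτ = 3.44673 × 384 = 1324 hours.

1324 hours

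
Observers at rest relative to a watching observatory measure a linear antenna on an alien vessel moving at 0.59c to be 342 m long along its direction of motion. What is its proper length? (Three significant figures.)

424 m

β² = 0.3481, so γ = 1/√0.6519 = 1.2385.
Proper length: L₀ = γ·L = 1.2385 × 342 = 424 m.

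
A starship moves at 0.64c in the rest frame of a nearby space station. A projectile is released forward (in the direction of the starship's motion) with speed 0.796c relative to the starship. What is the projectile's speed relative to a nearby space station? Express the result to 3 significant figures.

0.951c

Relativistic velocity addition: u = (u' + v)/(1 + u'v/c²), with u' = 0.796c and v = 0.64c.
Numerator: 0.796 + 0.64 = 1.436. Denominator: 1 + (0.796)(0.64) = 1.50944.
u = 1.436/1.50944 = 0.95135, so the speed is 0.951c.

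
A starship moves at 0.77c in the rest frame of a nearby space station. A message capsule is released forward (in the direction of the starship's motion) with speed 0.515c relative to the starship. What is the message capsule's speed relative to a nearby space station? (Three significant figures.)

Relativistic velocity addition: u = (u' + v)/(1 + u'v/c²), with u' = 0.515c and v = 0.77c.
Numerator: 0.515 + 0.77 = 1.285. Denominator: 1 + (0.515)(0.77) = 1.39655.
u = 1.285/1.39655 = 0.92012, so the speed is 0.920c.

0.920c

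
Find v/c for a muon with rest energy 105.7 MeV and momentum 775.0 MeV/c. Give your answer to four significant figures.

0.9908

βγ = pc/(mc²) = 775.0/105.7 = 7.3321.
Since γ² = 1 + (βγ)² = 54.7597, γ = √54.7597 = 7.39998, and β = (βγ)/γ = 7.3321/7.39998 = 0.9908.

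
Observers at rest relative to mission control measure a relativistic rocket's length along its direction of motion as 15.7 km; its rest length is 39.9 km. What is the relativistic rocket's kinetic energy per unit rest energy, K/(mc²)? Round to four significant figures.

From L = L₀/γ: γ = 39.9/15.7 = 2.5414.
Since K = (γ−1)mc², K/(mc²) = 2.5414 − 1 = 1.541.

1.541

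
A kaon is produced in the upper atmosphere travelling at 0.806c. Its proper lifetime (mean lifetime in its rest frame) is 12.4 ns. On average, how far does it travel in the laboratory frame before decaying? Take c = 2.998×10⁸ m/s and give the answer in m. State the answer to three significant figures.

5.06 m

γ = 1/√(1 − β²) = 1/√(1 − 0.649636) = 1/√0.350364 = 1/0.591916 = 1.6894.
Lab-frame lifetime: Δt = γτ = 1.6894 × 12.4 ns = 20.949 ns.
Distance: d = vΔt = 0.806 × 2.998×10⁸ m/s × 2.0949×10^-8 s = 5.06 m.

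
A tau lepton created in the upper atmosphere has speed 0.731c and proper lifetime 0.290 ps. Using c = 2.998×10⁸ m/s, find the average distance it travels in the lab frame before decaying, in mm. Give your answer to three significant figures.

γ = 1/√(1 − β²) = 1/√(1 − 0.534361) = 1/√0.465639 = 1/0.682377 = 1.4655.
Lab-frame lifetime: Δt = γτ = 1.4655 × 0.290 ps = 0.42499 ps.
Distance: d = vΔt = 0.731 × 2.998×10⁸ m/s × 4.2499×10^-13 s = 9.31×10^-5 m = 0.0931 mm.

0.0931 mm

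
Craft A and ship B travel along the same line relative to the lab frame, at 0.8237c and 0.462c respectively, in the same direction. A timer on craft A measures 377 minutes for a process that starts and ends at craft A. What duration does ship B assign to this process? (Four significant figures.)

464.4 minutes

Transform craft A's velocity into ship B's frame: (0.8237 − 0.462)/(1 − 0.8237·0.462) = 0.3617/0.6194506, so the relative speed is 0.5839c.
At |u| = 0.5839c, γ = (1 − 0.340939)^(−1/2) = 1.2318.
Craft A's interval is proper; time dilation gives Δt_B = γΔτ = 1.2318 × 377 minutes = 464.4 minutes.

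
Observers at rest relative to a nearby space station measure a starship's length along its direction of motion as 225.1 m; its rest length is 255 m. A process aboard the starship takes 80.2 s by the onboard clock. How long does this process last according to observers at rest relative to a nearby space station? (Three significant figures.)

Length contraction gives γ = L₀/L = 255/225.1 = 1.13283.
The same γ dilates the second interval: 1.13283 × 80.2 s = 90.9 s.

90.9 s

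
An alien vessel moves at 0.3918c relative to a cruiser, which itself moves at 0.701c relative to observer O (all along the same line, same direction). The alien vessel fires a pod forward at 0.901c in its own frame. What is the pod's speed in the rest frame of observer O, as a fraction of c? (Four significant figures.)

Compose velocities in two stages. Stage 1 (into S'): u₁ = (0.901+0.3918)/(1+0.901×0.3918) = 0.9555.
Stage 2 (into S): u = (0.9555+0.701)/(1+0.9555×0.701) = 0.99203, so the speed is 0.9920c.

0.9920c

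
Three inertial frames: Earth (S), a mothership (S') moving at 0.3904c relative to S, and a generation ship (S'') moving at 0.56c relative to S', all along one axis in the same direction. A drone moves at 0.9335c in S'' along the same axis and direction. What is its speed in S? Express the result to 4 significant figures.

First combine the drone and generation ship (S''→S'): u₁ = (0.9335 + 0.56)/(1 + 0.9335×0.56) = 1.4935/1.52276 = 0.98078.
Then combine with the mothership (S'→S): u = (0.98078 + 0.3904)/(1 + 0.98078×0.3904) = 1.37118/1.382896512 = 0.99153.

0.9915c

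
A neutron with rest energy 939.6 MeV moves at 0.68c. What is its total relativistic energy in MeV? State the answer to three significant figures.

Lorentz factor: γ = (1 − 0.4624)^(−1/2) = 1.3639.
Total energy: E = γmc² = 1.3639 × 939.6 MeV = 1280 MeV.

1280 MeV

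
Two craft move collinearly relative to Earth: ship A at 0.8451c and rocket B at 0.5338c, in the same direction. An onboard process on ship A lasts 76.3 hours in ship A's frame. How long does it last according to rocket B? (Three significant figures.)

The velocity of ship A relative to rocket B is (0.8451 − 0.5338)c / (1 − 0.8451×0.5338) = 0.56715c; relative speed 0.56715c.
At |u| = 0.56715c, γ = (1 − 0.321659)^(−1/2) = 1.2142.
The clock on ship A records proper time, so rocket B measures Δt = γΔτ = 1.2142 × 76.3 = 92.6 hours.

92.6 hours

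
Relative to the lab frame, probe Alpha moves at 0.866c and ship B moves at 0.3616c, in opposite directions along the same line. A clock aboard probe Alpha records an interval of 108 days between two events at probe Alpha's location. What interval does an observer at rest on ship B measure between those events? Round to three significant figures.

304 days

Transform probe Alpha's velocity into ship B's frame: (0.866 + 0.3616)/(1 + 0.866·0.3616) = 1.2276/1.3131456, so the relative speed is 0.93485c.
At |u| = 0.93485c, γ = (1 − 0.873945)^(−1/2) = 2.8166.
The clock on probe Alpha records proper time, so ship B measures Δt = γΔτ = 2.8166 × 108 = 304 days.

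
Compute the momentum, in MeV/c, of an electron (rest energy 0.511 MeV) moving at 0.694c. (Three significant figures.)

Lorentz factor: γ = (1 − 0.481636)^(−1/2) = 1.3889.
Momentum: p = γβ·mc = 1.3889 × 0.694 × 0.511 MeV/c = 0.493 MeV/c.

0.493 MeV/c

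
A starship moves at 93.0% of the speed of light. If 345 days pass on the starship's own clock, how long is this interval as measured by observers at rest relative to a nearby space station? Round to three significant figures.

Lorentz factor: γ = (1 − 0.8649)^(−1/2) = 2.7206.
The onboard clock measures proper time, so the interval in the rest frame of a nearby space station is dilated: Δt = γ·Δτ = 2.7206 × 345 days = 939 days.

939 days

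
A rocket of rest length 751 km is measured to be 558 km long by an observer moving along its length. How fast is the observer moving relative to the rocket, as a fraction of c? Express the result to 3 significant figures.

Length contraction gives γ = L₀/L = 751/558 = 1.3459.
β = √(1 − 1/γ²) = √0.447955 = 0.669.

0.669c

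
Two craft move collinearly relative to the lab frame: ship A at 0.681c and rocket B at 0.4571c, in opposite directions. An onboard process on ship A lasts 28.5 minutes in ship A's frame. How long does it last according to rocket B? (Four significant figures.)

The velocity of ship A relative to rocket B is (0.681 + 0.4571)c / (1 + 0.681×0.4571) = 0.86793c; relative speed 0.86793c.
γ for this relative speed: γ = 1/√(1 − 0.753302) = 2.0133.
Ship A's interval is proper; time dilation gives Δt_B = γΔτ = 2.0133 × 28.5 minutes = 57.38 minutes.

57.38 minutes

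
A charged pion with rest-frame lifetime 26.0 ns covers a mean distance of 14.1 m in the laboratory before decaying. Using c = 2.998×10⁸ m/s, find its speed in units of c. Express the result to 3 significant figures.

Let x = d/(cτ) = 14.10 m / (2.998×10⁸ m/s × 2.600×10^-8 s) = 1.8089. Since d = βγcτ, x = βγ = β/√(1−β²).
Solving: β² = x²/(1+x²) = 3.27212/4.27212 = 0.765924, so β = 0.875.

0.875c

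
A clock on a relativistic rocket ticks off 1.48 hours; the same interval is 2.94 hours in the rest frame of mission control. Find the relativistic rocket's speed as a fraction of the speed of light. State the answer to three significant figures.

γ = Δt/Δτ = 2.94/1.48 = 1.9865.
β = √(1 − 1/γ²) = √(1 − 0.253409) = √0.746591 = 0.864.

0.864c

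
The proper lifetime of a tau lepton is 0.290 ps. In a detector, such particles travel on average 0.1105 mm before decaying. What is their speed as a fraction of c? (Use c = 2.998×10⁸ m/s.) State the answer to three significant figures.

Let x = d/(cτ) = 1.105×10^-4 m / (2.998×10⁸ m/s × 2.900×10^-13 s) = 1.271. Since d = βγcτ, x = βγ = β/√(1−β²).
Solving: β² = x²/(1+x²) = 1.61544/2.61544 = 0.617655, so β = 0.786.

0.786c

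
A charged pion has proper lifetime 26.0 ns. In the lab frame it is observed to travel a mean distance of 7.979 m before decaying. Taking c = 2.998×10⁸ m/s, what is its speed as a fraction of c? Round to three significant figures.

0.715c

d = βγcτ ⇒ βγ = d/(cτ) = 7.979 m / (7.7948 m) = 1.0236.
β = (βγ)/√(1+(βγ)²) = 1.0236/√2.04776 = 0.715.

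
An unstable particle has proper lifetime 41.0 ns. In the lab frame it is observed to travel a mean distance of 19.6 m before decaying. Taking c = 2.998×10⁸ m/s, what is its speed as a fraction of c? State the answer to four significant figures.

Lab distance = (lab lifetime)·v = γτ·βc, so βγ = d/(cτ) = 19.60/(2.998×10⁸ × 4.100×10^-8) = 1.5946.
With βγ = 1.5946: γ² = 1 + (βγ)² = 3.54275, and β = (βγ)/γ = 1.5946/1.88222 = 0.8472.

0.8472c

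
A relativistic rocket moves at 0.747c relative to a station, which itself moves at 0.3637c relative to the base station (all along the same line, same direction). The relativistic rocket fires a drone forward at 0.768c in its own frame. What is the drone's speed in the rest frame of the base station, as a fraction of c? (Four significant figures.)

First combine the drone and relativistic rocket (S''→S'): u₁ = (0.768 + 0.747)/(1 + 0.768×0.747) = 1.515/1.573696 = 0.9627.
Then combine with the station (S'→S): u = (0.9627 + 0.3637)/(1 + 0.9627×0.3637) = 1.3264/1.35013399 = 0.98242.

0.9824c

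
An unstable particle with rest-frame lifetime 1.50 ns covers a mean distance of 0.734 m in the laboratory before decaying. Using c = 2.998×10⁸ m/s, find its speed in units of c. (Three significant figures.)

0.853c

d = βγcτ ⇒ βγ = d/(cτ) = 0.7340 m / (0.4497 m) = 1.6322.
β = (βγ)/√(1+(βγ)²) = 1.6322/√3.66408 = 0.853.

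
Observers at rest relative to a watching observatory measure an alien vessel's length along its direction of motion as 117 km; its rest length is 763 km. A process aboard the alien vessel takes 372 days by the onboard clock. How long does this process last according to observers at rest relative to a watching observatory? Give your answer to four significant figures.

Length contraction gives γ = L₀/L = 763/117 = 6.52137.
Δt = γΔτ = 6.52137 × 372 = 2426 days.

2426 days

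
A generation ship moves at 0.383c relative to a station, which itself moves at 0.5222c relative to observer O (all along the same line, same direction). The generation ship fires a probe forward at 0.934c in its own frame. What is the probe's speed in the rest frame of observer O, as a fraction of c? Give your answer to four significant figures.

0.9905c

Compose velocities in two stages. Stage 1 (into S'): u₁ = (0.934+0.383)/(1+0.934×0.383) = 0.97001.
Stage 2 (into S): u = (0.97001+0.5222)/(1+0.97001×0.5222) = 0.99049, so the speed is 0.9905c.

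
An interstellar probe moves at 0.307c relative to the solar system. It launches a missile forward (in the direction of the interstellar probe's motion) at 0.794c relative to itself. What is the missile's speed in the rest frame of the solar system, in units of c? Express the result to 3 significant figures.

Relativistic velocity addition: u = (u' + v)/(1 + u'v/c²), with u' = 0.794c and v = 0.307c.
Numerator: 0.794 + 0.307 = 1.101. Denominator: 1 + (0.794)(0.307) = 1.243758.
u = 1.101/1.243758 = 0.88522, so the speed is 0.885c.

0.885c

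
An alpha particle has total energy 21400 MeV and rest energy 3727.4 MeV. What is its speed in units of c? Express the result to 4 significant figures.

Total energy E = γmc² gives γ = 21400/3727.4 = 5.7413.
Hence β = √(1 − 1/γ²) = √(1 − 0.0303375) = √0.9696625 = 0.9847.

0.9847c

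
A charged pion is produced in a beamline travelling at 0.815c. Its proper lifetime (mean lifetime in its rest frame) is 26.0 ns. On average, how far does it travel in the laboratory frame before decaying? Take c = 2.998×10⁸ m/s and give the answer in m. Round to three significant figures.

11.0 m

With β = 0.815, γ = 1/√(1 − 0.815²) = 1/√0.335775 = 1.7257.
Lab-frame lifetime: Δt = γτ = 1.7257 × 26.0 ns = 44.868 ns.
Distance: d = vΔt = 0.815 × 2.998×10⁸ m/s × 4.4868×10^-8 s = 11.0 m.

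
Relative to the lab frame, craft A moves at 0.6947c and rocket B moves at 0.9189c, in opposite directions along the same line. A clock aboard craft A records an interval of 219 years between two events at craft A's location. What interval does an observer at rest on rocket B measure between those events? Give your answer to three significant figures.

1260 years

Speed of craft A in rocket B's frame: u = (v_A + v_B)/(1 + v_A v_B/c²) = (0.6947 + 0.9189)/(1 + 0.6947×0.9189) = 1.6136/1.63835983 = 0.98489; |u| = 0.98489c.
γ for this relative speed: γ = 1/√(1 − 0.970008) = 5.7743.
Craft A's interval is proper; time dilation gives Δt_B = γΔτ = 5.7743 × 219 years = 1260 years.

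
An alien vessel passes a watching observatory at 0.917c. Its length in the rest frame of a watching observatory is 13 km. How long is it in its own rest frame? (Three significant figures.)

γ = 1/√(1 − β²) = 1/√(1 − 0.840889) = 1/√0.159111 = 1/0.398887 = 2.507.
Proper length: L₀ = γ·L = 2.507 × 13 = 32.6 km.

32.6 km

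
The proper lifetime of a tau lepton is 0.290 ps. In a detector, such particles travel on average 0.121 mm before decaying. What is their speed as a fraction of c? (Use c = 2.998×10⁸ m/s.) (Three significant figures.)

Let x = d/(cτ) = 1.210×10^-4 m / (2.998×10⁸ m/s × 2.900×10^-13 s) = 1.3917. Since d = βγcτ, x = βγ = β/√(1−β²).
Solving: β² = x²/(1+x²) = 1.93683/2.93683 = 0.659497, so β = 0.812.

0.812c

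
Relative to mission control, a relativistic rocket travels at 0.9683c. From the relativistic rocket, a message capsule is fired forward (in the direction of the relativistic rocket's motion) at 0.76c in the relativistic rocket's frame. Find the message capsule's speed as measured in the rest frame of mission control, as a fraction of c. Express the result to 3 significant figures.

0.996c

In units of c, u = (u' + v)/(1 + u'v) with u' = 0.76 and v = 0.9683.
Numerator: 0.76 + 0.9683 = 1.7283. Denominator: 1 + (0.76)(0.9683) = 1.735908.
u = 1.7283/1.735908 = 0.99562, so the speed is 0.996c.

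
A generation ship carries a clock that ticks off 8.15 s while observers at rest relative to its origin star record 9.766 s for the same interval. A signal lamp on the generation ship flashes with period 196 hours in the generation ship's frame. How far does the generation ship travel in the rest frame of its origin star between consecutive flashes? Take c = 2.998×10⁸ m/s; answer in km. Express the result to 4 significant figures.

γ = Δt/Δτ = 9.766/8.15 = 1.19828.
β = √(1 − 1/γ²) = 0.55096. Lab-frame period = γτ = 1.19828×196 hours = 234.86 hours. Distance = βc × γτ = 0.55096 × 2.998×10⁸ m/s × 845496 s = 1.3966×10^14 m = 1.397×10^11 km.

1.397×10^11 km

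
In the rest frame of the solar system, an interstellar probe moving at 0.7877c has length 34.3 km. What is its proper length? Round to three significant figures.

55.7 km

γ = 1/√(1 − β²) = 1/√(1 − 0.62047129) = 1/√0.37952871 = 1/0.616059 = 1.6232.
Proper length: L₀ = γ·L = 1.6232 × 34.3 = 55.7 km.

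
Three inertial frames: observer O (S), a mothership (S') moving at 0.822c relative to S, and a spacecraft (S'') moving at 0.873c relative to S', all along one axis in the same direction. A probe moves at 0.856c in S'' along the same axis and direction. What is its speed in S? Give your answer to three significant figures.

First combine the probe and spacecraft (S''→S'): u₁ = (0.856 + 0.873)/(1 + 0.856×0.873) = 1.729/1.747288 = 0.98953.
Then combine with the mothership (S'→S): u = (0.98953 + 0.822)/(1 + 0.98953×0.822) = 1.81153/1.81339366 = 0.99897.

0.999c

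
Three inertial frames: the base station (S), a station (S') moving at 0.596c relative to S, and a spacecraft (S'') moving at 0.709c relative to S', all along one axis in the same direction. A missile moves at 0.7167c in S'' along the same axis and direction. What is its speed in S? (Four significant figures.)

Compose velocities in two stages. Stage 1 (into S'): u₁ = (0.7167+0.709)/(1+0.7167×0.709) = 0.94534.
Stage 2 (into S): u = (0.94534+0.596)/(1+0.94534×0.596) = 0.98588, so the speed is 0.9859c.

0.9859c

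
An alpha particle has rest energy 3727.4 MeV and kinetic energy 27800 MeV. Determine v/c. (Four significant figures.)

K = (γ−1)mc², so γ = 1 + 27800/3727.4 = 8.4583.
Then v/c = √(1 − γ⁻²) = √(1 − 0.0139776) = √0.9860224 = 0.9930.

0.9930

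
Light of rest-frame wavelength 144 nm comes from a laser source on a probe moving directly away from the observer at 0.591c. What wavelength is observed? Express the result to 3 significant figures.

Relativistic Doppler for wavelength: λ_obs = λ_src · √((1+β)/(1−β)).
With β = 0.591: factor = √(1.591/0.409) = 1.9723.
λ_obs = 144 × 1.9723 = 284 nm.

284 nm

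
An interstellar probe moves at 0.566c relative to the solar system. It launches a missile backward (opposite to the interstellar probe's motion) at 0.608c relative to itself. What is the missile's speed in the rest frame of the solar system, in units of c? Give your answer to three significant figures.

0.0640c

Relativistic velocity addition: u = (u' + v)/(1 + u'v/c²), with u' = −0.608c and v = 0.566c.
Numerator: −0.608 + 0.566 = −0.042. Denominator: 1 + (−0.608)(0.566) = 0.655872.
u = −0.042/0.655872 = −0.064037, so the speed is 0.0640c.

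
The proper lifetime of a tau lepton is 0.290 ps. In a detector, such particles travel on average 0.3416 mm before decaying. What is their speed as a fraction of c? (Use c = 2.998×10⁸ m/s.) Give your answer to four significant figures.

0.9691c

Lab distance = (lab lifetime)·v = γτ·βc, so βγ = d/(cτ) = 3.416×10^-4/(2.998×10⁸ × 2.900×10^-13) = 3.9291.
With βγ = 3.9291: γ² = 1 + (βγ)² = 16.4378, and β = (βγ)/γ = 3.9291/4.05436 = 0.9691.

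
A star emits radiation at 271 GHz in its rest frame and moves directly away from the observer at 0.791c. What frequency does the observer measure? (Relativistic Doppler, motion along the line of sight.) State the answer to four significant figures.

92.58 GHz

Relativistic Doppler (source moving away): f_obs = f_src · √((1−β)/(1+β)).
With β = 0.791: factor = √(0.209/1.791) = 0.34161.
f_obs = 271 × 0.34161 = 92.58 GHz.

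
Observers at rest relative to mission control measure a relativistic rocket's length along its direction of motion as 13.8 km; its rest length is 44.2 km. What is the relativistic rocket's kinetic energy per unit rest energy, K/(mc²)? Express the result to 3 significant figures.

2.20

Length contraction gives γ = L₀/L = 44.2/13.8 = 3.2029.
Since K = (γ−1)mc², K/(mc²) = 3.2029 − 1 = 2.20.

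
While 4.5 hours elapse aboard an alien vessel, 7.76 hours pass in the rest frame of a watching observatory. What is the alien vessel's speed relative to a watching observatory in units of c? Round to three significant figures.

0.815c

γ = Δt/Δτ = 7.76/4.5 = 1.7244.
β = √(1 − 1/γ²) = √(1 − 0.336298) = √0.663702 = 0.815.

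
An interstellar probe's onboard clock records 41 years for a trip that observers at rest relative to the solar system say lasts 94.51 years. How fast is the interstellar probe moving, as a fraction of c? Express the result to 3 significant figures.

γ = Δt/Δτ = 94.51/41 = 2.3051.
β = √(1 − 1/γ²) = √(1 − 0.1882) = √0.8118 = 0.901.

0.901c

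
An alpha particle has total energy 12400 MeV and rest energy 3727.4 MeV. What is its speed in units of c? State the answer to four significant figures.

0.9538c

γ = E/(mc²) = 12400/3727.4 = 3.3267.
β = √(1 − 1/γ²) = √(1 − 0.0903593) = √0.9096407 = 0.9538.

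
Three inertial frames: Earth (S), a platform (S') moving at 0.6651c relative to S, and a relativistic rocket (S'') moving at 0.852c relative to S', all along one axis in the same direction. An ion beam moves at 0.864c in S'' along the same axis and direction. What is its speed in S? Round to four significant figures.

First combine the ion beam and relativistic rocket (S''→S'): u₁ = (0.864 + 0.852)/(1 + 0.864×0.852) = 1.716/1.736128 = 0.98841.
Then combine with the platform (S'→S): u = (0.98841 + 0.6651)/(1 + 0.98841×0.6651) = 1.65351/1.657391491 = 0.99766.

0.9977c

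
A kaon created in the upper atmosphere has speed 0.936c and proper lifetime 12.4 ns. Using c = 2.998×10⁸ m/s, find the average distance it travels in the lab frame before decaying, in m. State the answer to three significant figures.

With β = 0.936, γ = 1/√(1 − 0.936²) = 1/√0.123904 = 2.8409.
Lab-frame lifetime: Δt = γτ = 2.8409 × 12.4 ns = 35.227 ns.
Distance: d = vΔt = 0.936 × 2.998×10⁸ m/s × 3.5227×10^-8 s = 9.89 m.

9.89 m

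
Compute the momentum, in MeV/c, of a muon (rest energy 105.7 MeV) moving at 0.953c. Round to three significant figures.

332 MeV/c

Lorentz factor: γ = (1 − 0.908209)^(−1/2) = 3.3007.
Momentum: p = γβ·mc = 3.3007 × 0.953 × 105.7 MeV/c = 332 MeV/c.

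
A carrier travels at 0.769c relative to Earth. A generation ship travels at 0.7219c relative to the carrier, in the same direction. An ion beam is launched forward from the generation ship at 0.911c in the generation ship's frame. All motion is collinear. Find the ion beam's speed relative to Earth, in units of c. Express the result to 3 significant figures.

Compose velocities in two stages. Stage 1 (into S'): u₁ = (0.911+0.7219)/(1+0.911×0.7219) = 0.98507.
Stage 2 (into S): u = (0.98507+0.769)/(1+0.98507×0.769) = 0.99804, so the speed is 0.998c.

0.998c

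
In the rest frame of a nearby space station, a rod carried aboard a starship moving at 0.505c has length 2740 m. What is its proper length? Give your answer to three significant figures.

Lorentz factor: γ = (1 − 0.255025)^(−1/2) = 1.1586.
Proper length: L₀ = γ·L = 1.1586 × 2740 = 3170 m.

3170 m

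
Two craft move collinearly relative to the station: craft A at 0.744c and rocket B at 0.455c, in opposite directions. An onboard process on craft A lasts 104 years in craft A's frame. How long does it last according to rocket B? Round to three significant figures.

234 years

The velocity of craft A relative to rocket B is (0.744 + 0.455)c / (1 + 0.744×0.455) = 0.89577c; relative speed 0.89577c.
γ for this relative speed: γ = 1/√(1 − 0.802404) = 2.2496.
Craft A's interval is proper; time dilation gives Δt_B = γΔτ = 2.2496 × 104 years = 234 years.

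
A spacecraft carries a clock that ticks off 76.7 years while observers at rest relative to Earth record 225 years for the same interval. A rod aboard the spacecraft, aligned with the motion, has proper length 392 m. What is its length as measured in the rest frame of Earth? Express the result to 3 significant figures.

134 m

γ = Δt/Δτ = 225/76.7 = 2.93351.
L = L₀/γ = 392/2.93351 = 134 m.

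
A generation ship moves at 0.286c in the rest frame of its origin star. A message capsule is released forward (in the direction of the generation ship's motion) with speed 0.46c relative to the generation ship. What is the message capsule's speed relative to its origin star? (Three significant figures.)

Relativistic velocity addition: u = (u' + v)/(1 + u'v/c²), with u' = 0.46c and v = 0.286c.
Numerator: 0.46 + 0.286 = 0.746. Denominator: 1 + (0.46)(0.286) = 1.13156.
u = 0.746/1.13156 = 0.65927, so the speed is 0.659c.

0.659c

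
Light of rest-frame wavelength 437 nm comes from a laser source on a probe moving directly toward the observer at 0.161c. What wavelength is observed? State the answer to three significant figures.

Relativistic Doppler for wavelength: λ_obs = λ_src · √((1−β)/(1+β)).
With β = 0.161: factor = √(0.839/1.161) = 0.85009.
λ_obs = 437 × 0.85009 = 371 nm.

371 nm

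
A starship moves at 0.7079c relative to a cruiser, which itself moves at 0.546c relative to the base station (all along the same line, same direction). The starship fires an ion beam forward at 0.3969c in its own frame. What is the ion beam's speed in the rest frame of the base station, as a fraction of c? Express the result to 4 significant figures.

0.9576c

First combine the ion beam and starship (S''→S'): u₁ = (0.3969 + 0.7079)/(1 + 0.3969×0.7079) = 1.1048/1.28096551 = 0.86247.
Then combine with the cruiser (S'→S): u = (0.86247 + 0.546)/(1 + 0.86247×0.546) = 1.40847/1.47090862 = 0.95755.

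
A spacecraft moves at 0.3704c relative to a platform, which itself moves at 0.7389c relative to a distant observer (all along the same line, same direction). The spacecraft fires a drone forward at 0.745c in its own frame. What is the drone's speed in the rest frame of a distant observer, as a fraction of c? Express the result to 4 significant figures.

0.9800c

First combine the drone and spacecraft (S''→S'): u₁ = (0.745 + 0.3704)/(1 + 0.745×0.3704) = 1.1154/1.275948 = 0.87417.
Then combine with the platform (S'→S): u = (0.87417 + 0.7389)/(1 + 0.87417×0.7389) = 1.61307/1.645924213 = 0.98004.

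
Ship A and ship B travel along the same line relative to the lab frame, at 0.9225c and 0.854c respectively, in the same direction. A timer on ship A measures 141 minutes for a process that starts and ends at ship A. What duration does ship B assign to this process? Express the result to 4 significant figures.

Transform ship A's velocity into ship B's frame: (0.9225 − 0.854)/(1 − 0.9225·0.854) = 0.0685/0.212185, so the relative speed is 0.32283c.
γ for this relative speed: γ = 1/√(1 − 0.104219) = 1.0566.
Ship A's interval is proper; time dilation gives Δt_B = γΔτ = 1.0566 × 141 minutes = 149.0 minutes.

149.0 minutes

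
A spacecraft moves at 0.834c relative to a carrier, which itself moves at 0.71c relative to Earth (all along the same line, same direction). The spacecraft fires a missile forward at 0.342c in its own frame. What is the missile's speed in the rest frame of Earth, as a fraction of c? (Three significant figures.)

First combine the missile and spacecraft (S''→S'): u₁ = (0.342 + 0.834)/(1 + 0.342×0.834) = 1.176/1.285228 = 0.91501.
Then combine with the carrier (S'→S): u = (0.91501 + 0.71)/(1 + 0.91501×0.71) = 1.62501/1.6496571 = 0.98506.

0.985c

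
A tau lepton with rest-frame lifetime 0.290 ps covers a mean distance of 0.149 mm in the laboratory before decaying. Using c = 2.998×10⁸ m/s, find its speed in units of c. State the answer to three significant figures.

d = βγcτ ⇒ βγ = d/(cτ) = 1.490×10^-4 m / (8.6942×10^-5 m) = 1.7138.
β = (βγ)/√(1+(βγ)²) = 1.7138/√3.93711 = 0.864.

0.864c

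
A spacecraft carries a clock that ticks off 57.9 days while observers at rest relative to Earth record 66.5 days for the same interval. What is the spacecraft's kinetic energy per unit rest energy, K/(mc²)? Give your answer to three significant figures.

0.149

From Δt = γΔτ: γ = 66.5/57.9 = 1.14853.
K/(mc²) = γ − 1 = 1.14853 − 1 = 0.149.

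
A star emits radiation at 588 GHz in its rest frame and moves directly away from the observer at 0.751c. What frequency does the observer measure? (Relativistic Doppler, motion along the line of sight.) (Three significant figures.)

Relativistic Doppler (source moving away): f_obs = f_src · √((1−β)/(1+β)).
With β = 0.751: factor = √(0.249/1.751) = 0.3771.
f_obs = 588 × 0.3771 = 222 GHz.

222 GHz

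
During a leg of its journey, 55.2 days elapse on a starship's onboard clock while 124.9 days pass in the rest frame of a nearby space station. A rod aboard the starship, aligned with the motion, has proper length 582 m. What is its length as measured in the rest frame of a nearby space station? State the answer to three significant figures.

From Δt = γΔτ: γ = 124.9/55.2 = 2.26268.
The rod contracts by the same γ: 582 m / 2.26268 = 257 m.

257 m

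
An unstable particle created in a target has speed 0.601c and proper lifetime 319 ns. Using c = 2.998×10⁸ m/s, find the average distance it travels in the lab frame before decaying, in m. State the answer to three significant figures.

γ = 1/√(1 − β²) = 1/√(1 − 0.361201) = 1/√0.638799 = 1/0.799249 = 1.2512.
Lab-frame lifetime: Δt = γτ = 1.2512 × 319 ns = 399.13 ns.
Distance: d = vΔt = 0.601 × 2.998×10⁸ m/s × 3.9913×10^-7 s = 71.9 m.

71.9 m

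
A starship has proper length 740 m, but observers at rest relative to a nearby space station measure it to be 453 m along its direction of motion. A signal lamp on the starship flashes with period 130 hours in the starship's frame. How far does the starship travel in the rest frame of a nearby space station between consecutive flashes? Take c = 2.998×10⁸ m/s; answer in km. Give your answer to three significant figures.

From L = L₀/γ: γ = 740/453 = 1.63355.
β = √(1 − 1/γ²) = 0.79073. Lab-frame period = γτ = 1.63355×130 hours = 212.36 hours. Distance = βc × γτ = 0.79073 × 2.998×10⁸ m/s × 764496 s = 1.8123×10^14 m = 1.81×10^11 km.

1.81×10^11 km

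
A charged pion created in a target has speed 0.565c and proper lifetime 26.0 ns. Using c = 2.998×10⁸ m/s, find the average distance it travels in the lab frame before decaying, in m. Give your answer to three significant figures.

5.34 m

β² = 0.319225, so γ = 1/√0.680775 = 1.212.
Lab-frame lifetime: Δt = γτ = 1.212 × 26.0 ns = 31.512 ns.
Distance: d = vΔt = 0.565 × 2.998×10⁸ m/s × 3.1512×10^-8 s = 5.34 m.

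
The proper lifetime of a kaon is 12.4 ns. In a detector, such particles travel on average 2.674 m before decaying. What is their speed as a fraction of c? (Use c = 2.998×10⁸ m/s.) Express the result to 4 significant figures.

Let x = d/(cτ) = 2.674 m / (2.998×10⁸ m/s × 1.240×10^-8 s) = 0.7193. Since d = βγcτ, x = βγ = β/√(1−β²).
Solving: β² = x²/(1+x²) = 0.517392/1.517392 = 0.340975, so β = 0.5839.

0.5839c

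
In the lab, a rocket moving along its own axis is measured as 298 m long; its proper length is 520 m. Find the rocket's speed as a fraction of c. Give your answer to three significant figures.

0.820c

Length contraction gives γ = L₀/L = 520/298 = 1.745.
β = √(1 − 1/γ²) = √0.671595 = 0.820.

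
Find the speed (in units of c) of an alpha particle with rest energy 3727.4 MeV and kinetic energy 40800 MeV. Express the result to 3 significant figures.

γ = 1 + K/(mc²) = 1 + 40800/3727.4 = 11.946.
β = √(1 − 1/γ²) = √(1 − 0.00700737) = √0.99299263 = 0.996.

0.996c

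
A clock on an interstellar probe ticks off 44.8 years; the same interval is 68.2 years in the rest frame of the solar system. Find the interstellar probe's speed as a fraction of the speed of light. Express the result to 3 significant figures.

γ = Δt/Δτ = 68.2/44.8 = 1.5223.
β = √(1 − 1/γ²) = √(1 − 0.431519) = √0.568481 = 0.754.

0.754c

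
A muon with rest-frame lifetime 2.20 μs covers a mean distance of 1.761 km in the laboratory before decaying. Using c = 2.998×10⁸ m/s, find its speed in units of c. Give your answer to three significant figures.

Lab distance = (lab lifetime)·v = γτ·βc, so βγ = d/(cτ) = 1761/(2.998×10⁸ × 2.200×10^-6) = 2.67.
With βγ = 2.67: γ² = 1 + (βγ)² = 8.1289, and β = (βγ)/γ = 2.67/2.85112 = 0.936.

0.936c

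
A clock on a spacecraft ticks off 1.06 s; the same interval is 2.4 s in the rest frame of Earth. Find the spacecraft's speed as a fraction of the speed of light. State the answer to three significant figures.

γ = Δt/Δτ = 2.4/1.06 = 2.2642.
β = √(1 − 1/γ²) = √(1 − 0.195061) = √0.804939 = 0.897.

0.897c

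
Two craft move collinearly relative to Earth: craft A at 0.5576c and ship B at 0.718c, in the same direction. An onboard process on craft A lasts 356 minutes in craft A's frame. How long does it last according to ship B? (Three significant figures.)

369 minutes

Transform craft A's velocity into ship B's frame: (0.5576 − 0.718)/(1 − 0.5576·0.718) = −0.1604/0.5996432, so the relative speed is 0.26749c.
At |u| = 0.26749c, γ = (1 − 0.0715509)^(−1/2) = 1.0378.
The clock on craft A records proper time, so ship B measures Δt = γΔτ = 1.0378 × 356 = 369 minutes.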